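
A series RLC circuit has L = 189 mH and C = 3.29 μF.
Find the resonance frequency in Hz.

Step 1 — Resonance condition Im(Z)=0 gives ω₀ = 1/√(LC).
Step 2 — ω₀ = 1/√(0.189·3.29e-06) = 1268 rad/s.
Step 3 — f₀ = ω₀/(2π) = 201.8 Hz.

f₀ = 201.8 Hz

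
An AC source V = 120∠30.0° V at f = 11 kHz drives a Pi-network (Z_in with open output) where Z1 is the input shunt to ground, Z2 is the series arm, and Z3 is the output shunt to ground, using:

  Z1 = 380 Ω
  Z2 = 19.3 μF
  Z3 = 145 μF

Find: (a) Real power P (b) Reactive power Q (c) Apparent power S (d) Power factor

Step 1 — Angular frequency: ω = 2π·f = 2π·1.1e+04 = 6.912e+04 rad/s.
Step 2 — Component impedances:
  Z1: Z = R = 380 Ω
  Z2: Z = 1/(jωC) = -j/(ω·C) = 0 - j0.7497 Ω
  Z3: Z = 1/(jωC) = -j/(ω·C) = 0 - j0.09978 Ω
Step 3 — With open output, the series arm Z2 and the output shunt Z3 appear in series to ground: Z2 + Z3 = 0 - j0.8495 Ω.
Step 4 — Parallel with input shunt Z1: Z_in = Z1 || (Z2 + Z3) = 0.001899 - j0.8494 Ω = 0.8495∠-89.9° Ω.
Step 5 — Source phasor: V = 120∠30.0° V = 103.9 + j60 V.
Step 6 — Current: I = V / Z = -70.36 + j122.5 A = 141.3∠119.9° A.
Step 7 — Complex power: S = V·I* = 37.89 - j1.695e+04 VA.
Step 8 — Real power: P = Re(S) = 37.89 W.
Step 9 — Reactive power: Q = Im(S) = -1.695e+04 VAR.
Step 10 — Apparent power: |S| = 1.695e+04 VA.
Step 11 — Power factor: PF = P/|S| = 0.002235 (leading).

(a) P = 37.89 W  (b) Q = -1.695e+04 VAR  (c) S = 1.695e+04 VA  (d) PF = 0.002235 (leading)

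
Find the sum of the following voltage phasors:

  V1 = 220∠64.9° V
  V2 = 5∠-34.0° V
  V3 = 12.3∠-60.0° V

Step 1 — Convert each phasor to rectangular form:
  V1 = 220·(cos(64.9°) + j·sin(64.9°)) = 93.32 + j199.2 V
  V2 = 5·(cos(-34.0°) + j·sin(-34.0°)) = 4.145 - j2.796 V
  V3 = 12.3·(cos(-60.0°) + j·sin(-60.0°)) = 6.15 - j10.65 V
Step 2 — Sum components: V_total = 103.6 + j185.8 V.
Step 3 — Convert to polar: |V_total| = 212.7 V, ∠V_total = 60.8°.

V_total = 212.7∠60.8° V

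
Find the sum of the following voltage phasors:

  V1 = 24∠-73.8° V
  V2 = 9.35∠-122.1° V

Step 1 — Convert each phasor to rectangular form:
  V1 = 24·(cos(-73.8°) + j·sin(-73.8°)) = 6.696 - j23.05 V
  V2 = 9.35·(cos(-122.1°) + j·sin(-122.1°)) = -4.969 - j7.921 V
Step 2 — Sum components: V_total = 1.727 - j30.97 V.
Step 3 — Convert to polar: |V_total| = 31.02 V, ∠V_total = -86.8°.

V_total = 31.02∠-86.8° V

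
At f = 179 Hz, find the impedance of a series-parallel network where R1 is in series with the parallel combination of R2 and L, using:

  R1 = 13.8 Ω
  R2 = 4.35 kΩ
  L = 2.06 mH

Step 1 — Angular frequency: ω = 2π·f = 2π·179 = 1125 rad/s.
Step 2 — Component impedances:
  R1: Z = R = 13.8 Ω
  R2: Z = R = 4350 Ω
  L: Z = jωL = j·1125·0.00206 = 0 + j2.317 Ω
Step 3 — Parallel branch: R2 || L = 1/(1/R2 + 1/L) = 0.001234 + j2.317 Ω.
Step 4 — Series with R1: Z_total = R1 + (R2 || L) = 13.8 + j2.317 Ω = 13.99∠9.5° Ω.

Z = 13.8 + j2.317 Ω = 13.99∠9.5° Ω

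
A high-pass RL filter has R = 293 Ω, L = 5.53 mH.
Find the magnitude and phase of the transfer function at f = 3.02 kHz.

Step 1 — Angular frequency: ω = 2π·3020 = 1.898e+04 rad/s.
Step 2 — Transfer function: H(jω) = jωL/(R + jωL).
Step 3 — Numerator jωL = j·104.9; denominator R + jωL = 293 + j104.9.
Step 4 — H = 0.1137 + j0.3174.
Step 5 — Magnitude: |H| = 0.3372 (-9.4 dB); phase: φ = 70.3°.

|H| = 0.3372 (-9.4 dB), φ = 70.3°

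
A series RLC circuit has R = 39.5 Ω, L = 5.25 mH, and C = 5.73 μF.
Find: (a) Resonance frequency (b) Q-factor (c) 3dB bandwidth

Step 1 — Resonance: ω₀ = 1/√(LC) = 1/√(0.00525·5.73e-06) = 5766 rad/s.
Step 2 — f₀ = ω₀/(2π) = 917.6 Hz.
Step 3 — Series Q: Q = ω₀L/R = 5766·0.00525/39.5 = 0.7663.
Step 4 — Bandwidth: Δω = ω₀/Q = 7524 rad/s; BW = Δω/(2π) = 1197 Hz.

(a) f₀ = 917.6 Hz  (b) Q = 0.7663  (c) BW = 1197 Hz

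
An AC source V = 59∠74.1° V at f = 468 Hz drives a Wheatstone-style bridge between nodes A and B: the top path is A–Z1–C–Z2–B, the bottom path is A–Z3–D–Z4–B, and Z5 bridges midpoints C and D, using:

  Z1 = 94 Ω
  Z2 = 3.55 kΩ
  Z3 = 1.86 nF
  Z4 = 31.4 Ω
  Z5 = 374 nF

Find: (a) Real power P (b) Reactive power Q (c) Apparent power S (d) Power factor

Step 1 — Angular frequency: ω = 2π·f = 2π·468 = 2941 rad/s.
Step 2 — Component impedances:
  Z1: Z = R = 94 Ω
  Z2: Z = R = 3550 Ω
  Z3: Z = 1/(jωC) = -j/(ω·C) = 0 - j1.828e+05 Ω
  Z4: Z = R = 31.4 Ω
  Z5: Z = 1/(jωC) = -j/(ω·C) = 0 - j909.3 Ω
Step 3 — Bridge requires nodal analysis (the Z5 bridge couples midpoints C and D, so the two paths cannot be reduced to a simple series/parallel combination). Setting node B to ground and injecting 1 A at node A, the 3-node admittance system at A, C, D solves to V_A = Z_AB = 335.4 - j835.9 Ω = 900.7∠-68.1° Ω.
Step 4 — Source phasor: V = 59∠74.1° V = 16.16 + j56.74 V.
Step 5 — Current: I = V / Z = -0.05179 + j0.04011 A = 0.06551∠142.2° A.
Step 6 — Complex power: S = V·I* = 1.439 - j3.587 VA.
Step 7 — Real power: P = Re(S) = 1.439 W.
Step 8 — Reactive power: Q = Im(S) = -3.587 VAR.
Step 9 — Apparent power: |S| = 3.865 VA.
Step 10 — Power factor: PF = P/|S| = 0.3724 (leading).

(a) P = 1.439 W  (b) Q = -3.587 VAR  (c) S = 3.865 VA  (d) PF = 0.3724 (leading)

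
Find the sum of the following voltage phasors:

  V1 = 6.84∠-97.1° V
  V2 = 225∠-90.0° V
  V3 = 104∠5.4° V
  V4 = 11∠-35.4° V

Step 1 — Convert each phasor to rectangular form:
  V1 = 6.84·(cos(-97.1°) + j·sin(-97.1°)) = -0.8454 - j6.788 V
  V2 = 225·(cos(-90.0°) + j·sin(-90.0°)) = 0 - j225 V
  V3 = 104·(cos(5.4°) + j·sin(5.4°)) = 103.5 + j9.787 V
  V4 = 11·(cos(-35.4°) + j·sin(-35.4°)) = 8.966 - j6.372 V
Step 2 — Sum components: V_total = 111.7 - j228.4 V.
Step 3 — Convert to polar: |V_total| = 254.2 V, ∠V_total = -63.9°.

V_total = 254.2∠-63.9° V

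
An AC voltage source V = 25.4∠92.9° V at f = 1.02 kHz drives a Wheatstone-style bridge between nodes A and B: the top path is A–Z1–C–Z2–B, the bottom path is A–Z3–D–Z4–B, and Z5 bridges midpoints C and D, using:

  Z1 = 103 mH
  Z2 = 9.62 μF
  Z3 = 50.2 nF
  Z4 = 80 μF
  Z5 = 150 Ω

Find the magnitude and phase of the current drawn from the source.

Step 1 — Angular frequency: ω = 2π·f = 2π·1020 = 6409 rad/s.
Step 2 — Component impedances:
  Z1: Z = jωL = j·6409·0.103 = 0 + j660.1 Ω
  Z2: Z = 1/(jωC) = -j/(ω·C) = 0 - j16.22 Ω
  Z3: Z = 1/(jωC) = -j/(ω·C) = 0 - j3108 Ω
  Z4: Z = 1/(jωC) = -j/(ω·C) = 0 - j1.95 Ω
  Z5: Z = R = 150 Ω
Step 3 — Bridge requires nodal analysis (the Z5 bridge couples midpoints C and D, so the two paths cannot be reduced to a simple series/parallel combination). Setting node B to ground and injecting 1 A at node A, the 3-node admittance system at A, C, D solves to V_A = Z_AB = 2.888 + j812.3 Ω = 812.3∠89.8° Ω.
Step 4 — Source phasor: V = 25.4∠92.9° V = -1.285 + j25.37 V.
Step 5 — Ohm's law: I = V / Z_total = (-1.285 + j25.37) / (2.888 + j812.3) = 0.03122 + j0.001693 A.
Step 6 — Convert to polar: |I| = 0.03127 A, ∠I = 3.1°.

I = 0.03127∠3.1° A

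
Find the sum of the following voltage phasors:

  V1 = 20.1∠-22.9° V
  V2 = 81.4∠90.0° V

Step 1 — Convert each phasor to rectangular form:
  V1 = 20.1·(cos(-22.9°) + j·sin(-22.9°)) = 18.52 - j7.821 V
  V2 = 81.4·(cos(90.0°) + j·sin(90.0°)) = 0 + j81.4 V
Step 2 — Sum components: V_total = 18.52 + j73.58 V.
Step 3 — Convert to polar: |V_total| = 75.87 V, ∠V_total = 75.9°.

V_total = 75.87∠75.9° V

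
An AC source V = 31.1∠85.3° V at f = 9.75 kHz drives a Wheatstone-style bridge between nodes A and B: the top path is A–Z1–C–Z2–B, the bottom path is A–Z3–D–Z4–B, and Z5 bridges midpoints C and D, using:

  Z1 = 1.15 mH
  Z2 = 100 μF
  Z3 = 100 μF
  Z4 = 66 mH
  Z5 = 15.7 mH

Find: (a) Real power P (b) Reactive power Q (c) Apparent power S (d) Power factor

Step 1 — Angular frequency: ω = 2π·f = 2π·9750 = 6.126e+04 rad/s.
Step 2 — Component impedances:
  Z1: Z = jωL = j·6.126e+04·0.00115 = 0 + j70.45 Ω
  Z2: Z = 1/(jωC) = -j/(ω·C) = 0 - j0.1632 Ω
  Z3: Z = 1/(jωC) = -j/(ω·C) = 0 - j0.1632 Ω
  Z4: Z = jωL = j·6.126e+04·0.066 = 0 + j4043 Ω
  Z5: Z = jωL = j·6.126e+04·0.0157 = 0 + j961.8 Ω
Step 3 — Bridge requires nodal analysis (the Z5 bridge couples midpoints C and D, so the two paths cannot be reduced to a simple series/parallel combination). Setting node B to ground and injecting 1 A at node A, the 3-node admittance system at A, C, D solves to V_A = Z_AB = 0 + j64.43 Ω = 64.43∠90.0° Ω.
Step 4 — Source phasor: V = 31.1∠85.3° V = 2.548 + j31 V.
Step 5 — Current: I = V / Z = 0.481 - j0.03955 A = 0.4827∠-4.7° A.
Step 6 — Complex power: S = V·I* = 0 + j15.01 VA.
Step 7 — Real power: P = Re(S) = 0 W.
Step 8 — Reactive power: Q = Im(S) = 15.01 VAR.
Step 9 — Apparent power: |S| = 15.01 VA.
Step 10 — Power factor: PF = P/|S| = 0 (lagging).

(a) P = 0 W  (b) Q = 15.01 VAR  (c) S = 15.01 VA  (d) PF = 0 (lagging)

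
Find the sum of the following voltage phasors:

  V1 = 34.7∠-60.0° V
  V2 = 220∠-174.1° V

Step 1 — Convert each phasor to rectangular form:
  V1 = 34.7·(cos(-60.0°) + j·sin(-60.0°)) = 17.35 - j30.05 V
  V2 = 220·(cos(-174.1°) + j·sin(-174.1°)) = -218.8 - j22.61 V
Step 2 — Sum components: V_total = -201.5 - j52.67 V.
Step 3 — Convert to polar: |V_total| = 208.3 V, ∠V_total = -165.4°.

V_total = 208.3∠-165.4° V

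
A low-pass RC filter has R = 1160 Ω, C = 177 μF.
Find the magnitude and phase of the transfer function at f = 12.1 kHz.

Step 1 — Angular frequency: ω = 2π·1.21e+04 = 7.603e+04 rad/s.
Step 2 — Transfer function: H(jω) = 1/(1 + jωRC).
Step 3 — Denominator: 1 + jωRC = 1 + j·7.603e+04·1160·0.000177 = 1 + j1.561e+04.
Step 4 — H = 4.104e-09 - j6.406e-05.
Step 5 — Magnitude: |H| = 6.406e-05 (-83.9 dB); phase: φ = -90.0°.

|H| = 6.406e-05 (-83.9 dB), φ = -90.0°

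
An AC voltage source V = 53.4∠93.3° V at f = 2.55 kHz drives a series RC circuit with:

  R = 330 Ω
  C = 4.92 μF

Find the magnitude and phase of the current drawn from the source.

Step 1 — Angular frequency: ω = 2π·f = 2π·2550 = 1.602e+04 rad/s.
Step 2 — Component impedances:
  R: Z = R = 330 Ω
  C: Z = 1/(jωC) = -j/(ω·C) = 0 - j12.69 Ω
Step 3 — Series combination: Z_total = R + C = 330 - j12.69 Ω = 330.2∠-2.2° Ω.
Step 4 — Source phasor: V = 53.4∠93.3° V = -3.074 + j53.31 V.
Step 5 — Ohm's law: I = V / Z_total = (-3.074 + j53.31) / (330 - j12.69) = -0.0155 + j0.161 A.
Step 6 — Convert to polar: |I| = 0.1617 A, ∠I = 95.5°.

I = 0.1617∠95.5° A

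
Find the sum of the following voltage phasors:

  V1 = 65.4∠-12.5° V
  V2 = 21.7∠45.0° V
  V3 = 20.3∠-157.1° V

Step 1 — Convert each phasor to rectangular form:
  V1 = 65.4·(cos(-12.5°) + j·sin(-12.5°)) = 63.85 - j14.16 V
  V2 = 21.7·(cos(45.0°) + j·sin(45.0°)) = 15.34 + j15.34 V
  V3 = 20.3·(cos(-157.1°) + j·sin(-157.1°)) = -18.7 - j7.899 V
Step 2 — Sum components: V_total = 60.49 - j6.71 V.
Step 3 — Convert to polar: |V_total| = 60.86 V, ∠V_total = -6.3°.

V_total = 60.86∠-6.3° V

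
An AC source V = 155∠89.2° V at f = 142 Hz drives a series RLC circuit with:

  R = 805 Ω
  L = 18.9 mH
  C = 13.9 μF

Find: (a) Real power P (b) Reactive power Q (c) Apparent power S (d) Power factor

Step 1 — Angular frequency: ω = 2π·f = 2π·142 = 892.2 rad/s.
Step 2 — Component impedances:
  R: Z = R = 805 Ω
  L: Z = jωL = j·892.2·0.0189 = 0 + j16.86 Ω
  C: Z = 1/(jωC) = -j/(ω·C) = 0 - j80.63 Ω
Step 3 — Series combination: Z_total = R + L + C = 805 - j63.77 Ω = 807.5∠-4.5° Ω.
Step 4 — Source phasor: V = 155∠89.2° V = 2.164 + j155 V.
Step 5 — Current: I = V / Z = -0.01249 + j0.1915 A = 0.1919∠93.7° A.
Step 6 — Complex power: S = V·I* = 29.66 - j2.35 VA.
Step 7 — Real power: P = Re(S) = 29.66 W.
Step 8 — Reactive power: Q = Im(S) = -2.35 VAR.
Step 9 — Apparent power: |S| = 29.75 VA.
Step 10 — Power factor: PF = P/|S| = 0.9969 (leading).

(a) P = 29.66 W  (b) Q = -2.35 VAR  (c) S = 29.75 VA  (d) PF = 0.9969 (leading)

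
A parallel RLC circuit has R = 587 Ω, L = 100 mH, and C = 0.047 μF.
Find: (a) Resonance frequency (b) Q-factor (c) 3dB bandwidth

Step 1 — Resonance: ω₀ = 1/√(LC) = 1/√(0.1·4.7e-08) = 1.459e+04 rad/s.
Step 2 — f₀ = ω₀/(2π) = 2322 Hz.
Step 3 — Parallel Q: Q = R/(ω₀L) = 587/(1.459e+04·0.1) = 0.4024.
Step 4 — Bandwidth: Δω = ω₀/Q = 3.625e+04 rad/s; BW = Δω/(2π) = 5769 Hz.

(a) f₀ = 2322 Hz  (b) Q = 0.4024  (c) BW = 5769 Hz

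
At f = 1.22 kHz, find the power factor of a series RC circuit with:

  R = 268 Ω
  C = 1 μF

Step 1 — Angular frequency: ω = 2π·f = 2π·1220 = 7665 rad/s.
Step 2 — Component impedances:
  R: Z = R = 268 Ω
  C: Z = 1/(jωC) = -j/(ω·C) = 0 - j130.5 Ω
Step 3 — Series combination: Z_total = R + C = 268 - j130.5 Ω = 298.1∠-26.0° Ω.
Step 4 — Power factor: PF = cos(φ) = Re(Z)/|Z| = 268/298.06 = 0.8991.
Step 5 — Type: Im(Z) = -130.5 ⇒ leading (phase φ = -26.0°).

PF = 0.8991 (leading, φ = -26.0°)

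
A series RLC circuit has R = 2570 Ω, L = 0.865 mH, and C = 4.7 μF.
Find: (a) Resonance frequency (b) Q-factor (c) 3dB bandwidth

Step 1 — Resonance condition Im(Z)=0 gives ω₀ = 1/√(LC).
Step 2 — ω₀ = 1/√(0.000865·4.7e-06) = 1.568e+04 rad/s.
Step 3 — f₀ = ω₀/(2π) = 2496 Hz.
Step 4 — Series Q: Q = ω₀L/R = 1.568e+04·0.000865/2570 = 0.005279.
Step 5 — 3dB bandwidth: Δω = ω₀/Q = 2.971e+06 rad/s; BW = Δω/(2π) = 4.729e+05 Hz.

(a) f₀ = 2496 Hz  (b) Q = 0.005279  (c) BW = 4.729e+05 Hz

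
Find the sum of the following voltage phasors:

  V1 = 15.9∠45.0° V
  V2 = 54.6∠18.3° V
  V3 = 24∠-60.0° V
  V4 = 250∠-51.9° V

Step 1 — Convert each phasor to rectangular form:
  V1 = 15.9·(cos(45.0°) + j·sin(45.0°)) = 11.24 + j11.24 V
  V2 = 54.6·(cos(18.3°) + j·sin(18.3°)) = 51.84 + j17.14 V
  V3 = 24·(cos(-60.0°) + j·sin(-60.0°)) = 12 - j20.78 V
  V4 = 250·(cos(-51.9°) + j·sin(-51.9°)) = 154.3 - j196.7 V
Step 2 — Sum components: V_total = 229.3 - j189.1 V.
Step 3 — Convert to polar: |V_total| = 297.3 V, ∠V_total = -39.5°.

V_total = 297.3∠-39.5° V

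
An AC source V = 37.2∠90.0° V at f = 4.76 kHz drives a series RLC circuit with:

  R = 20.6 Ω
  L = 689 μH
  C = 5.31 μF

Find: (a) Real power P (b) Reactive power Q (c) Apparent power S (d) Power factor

Step 1 — Angular frequency: ω = 2π·f = 2π·4760 = 2.991e+04 rad/s.
Step 2 — Component impedances:
  R: Z = R = 20.6 Ω
  L: Z = jωL = j·2.991e+04·0.000689 = 0 + j20.61 Ω
  C: Z = 1/(jωC) = -j/(ω·C) = 0 - j6.297 Ω
Step 3 — Series combination: Z_total = R + L + C = 20.6 + j14.31 Ω = 25.08∠34.8° Ω.
Step 4 — Source phasor: V = 37.2∠90.0° V = 0 + j37.2 V.
Step 5 — Current: I = V / Z = 0.8461 + j1.218 A = 1.483∠55.2° A.
Step 6 — Complex power: S = V·I* = 45.31 + j31.48 VA.
Step 7 — Real power: P = Re(S) = 45.31 W.
Step 8 — Reactive power: Q = Im(S) = 31.48 VAR.
Step 9 — Apparent power: |S| = 55.17 VA.
Step 10 — Power factor: PF = P/|S| = 0.8213 (lagging).

(a) P = 45.31 W  (b) Q = 31.48 VAR  (c) S = 55.17 VA  (d) PF = 0.8213 (lagging)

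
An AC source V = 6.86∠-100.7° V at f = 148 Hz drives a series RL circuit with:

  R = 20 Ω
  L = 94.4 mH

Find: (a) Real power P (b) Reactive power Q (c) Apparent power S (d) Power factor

Step 1 — Angular frequency: ω = 2π·f = 2π·148 = 929.9 rad/s.
Step 2 — Component impedances:
  R: Z = R = 20 Ω
  L: Z = jωL = j·929.9·0.0944 = 0 + j87.78 Ω
Step 3 — Series combination: Z_total = R + L = 20 + j87.78 Ω = 90.03∠77.2° Ω.
Step 4 — Source phasor: V = 6.86∠-100.7° V = -1.274 - j6.741 V.
Step 5 — Current: I = V / Z = -0.07614 - j0.002838 A = 0.07619∠-177.9° A.
Step 6 — Complex power: S = V·I* = 0.1161 + j0.5096 VA.
Step 7 — Real power: P = Re(S) = 0.1161 W.
Step 8 — Reactive power: Q = Im(S) = 0.5096 VAR.
Step 9 — Apparent power: |S| = 0.5227 VA.
Step 10 — Power factor: PF = P/|S| = 0.2221 (lagging).

(a) P = 0.1161 W  (b) Q = 0.5096 VAR  (c) S = 0.5227 VA  (d) PF = 0.2221 (lagging)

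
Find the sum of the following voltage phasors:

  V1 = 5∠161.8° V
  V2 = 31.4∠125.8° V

Step 1 — Convert each phasor to rectangular form:
  V1 = 5·(cos(161.8°) + j·sin(161.8°)) = -4.75 + j1.562 V
  V2 = 31.4·(cos(125.8°) + j·sin(125.8°)) = -18.37 + j25.47 V
Step 2 — Sum components: V_total = -23.12 + j27.03 V.
Step 3 — Convert to polar: |V_total| = 35.57 V, ∠V_total = 130.5°.

V_total = 35.57∠130.5° V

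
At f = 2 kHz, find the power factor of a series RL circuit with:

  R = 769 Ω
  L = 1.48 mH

Step 1 — Angular frequency: ω = 2π·f = 2π·2000 = 1.257e+04 rad/s.
Step 2 — Component impedances:
  R: Z = R = 769 Ω
  L: Z = jωL = j·1.257e+04·0.00148 = 0 + j18.6 Ω
Step 3 — Series combination: Z_total = R + L = 769 + j18.6 Ω = 769.2∠1.4° Ω.
Step 4 — Power factor: PF = cos(φ) = Re(Z)/|Z| = 769/769.2 = 0.9997.
Step 5 — Type: Im(Z) = 18.6 ⇒ lagging (phase φ = 1.4°).

PF = 0.9997 (lagging, φ = 1.4°)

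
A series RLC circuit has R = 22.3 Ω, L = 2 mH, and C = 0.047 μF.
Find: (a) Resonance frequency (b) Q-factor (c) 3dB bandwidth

Step 1 — Resonance condition Im(Z)=0 gives ω₀ = 1/√(LC).
Step 2 — ω₀ = 1/√(0.002·4.7e-08) = 1.031e+05 rad/s.
Step 3 — f₀ = ω₀/(2π) = 1.642e+04 Hz.
Step 4 — Series Q: Q = ω₀L/R = 1.031e+05·0.002/22.3 = 9.25.
Step 5 — 3dB bandwidth: Δω = ω₀/Q = 1.115e+04 rad/s; BW = Δω/(2π) = 1775 Hz.

(a) f₀ = 1.642e+04 Hz  (b) Q = 9.25  (c) BW = 1775 Hz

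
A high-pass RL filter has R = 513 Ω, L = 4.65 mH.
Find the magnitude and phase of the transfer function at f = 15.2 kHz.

Step 1 — Angular frequency: ω = 2π·1.52e+04 = 9.55e+04 rad/s.
Step 2 — Transfer function: H(jω) = jωL/(R + jωL).
Step 3 — Numerator jωL = j·444.1; denominator R + jωL = 513 + j444.1.
Step 4 — H = 0.4284 + j0.4948.
Step 5 — Magnitude: |H| = 0.6545 (-3.7 dB); phase: φ = 49.1°.

|H| = 0.6545 (-3.7 dB), φ = 49.1°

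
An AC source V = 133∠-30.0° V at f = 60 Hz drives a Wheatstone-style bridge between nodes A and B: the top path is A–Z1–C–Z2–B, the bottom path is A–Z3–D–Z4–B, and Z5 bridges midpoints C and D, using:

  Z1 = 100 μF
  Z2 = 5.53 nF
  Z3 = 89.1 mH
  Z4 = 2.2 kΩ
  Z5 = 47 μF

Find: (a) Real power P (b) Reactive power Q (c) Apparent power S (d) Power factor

Step 1 — Angular frequency: ω = 2π·f = 2π·60 = 377 rad/s.
Step 2 — Component impedances:
  Z1: Z = 1/(jωC) = -j/(ω·C) = 0 - j26.53 Ω
  Z2: Z = 1/(jωC) = -j/(ω·C) = 0 - j4.797e+05 Ω
  Z3: Z = jωL = j·377·0.0891 = 0 + j33.59 Ω
  Z4: Z = R = 2200 Ω
  Z5: Z = 1/(jωC) = -j/(ω·C) = 0 - j56.44 Ω
Step 3 — Bridge requires nodal analysis (the Z5 bridge couples midpoints C and D, so the two paths cannot be reduced to a simple series/parallel combination). Setting node B to ground and injecting 1 A at node A, the 3-node admittance system at A, C, D solves to V_A = Z_AB = 2200 + j46.35 Ω = 2201∠1.2° Ω.
Step 4 — Source phasor: V = 133∠-30.0° V = 115.2 - j66.5 V.
Step 5 — Current: I = V / Z = 0.05169 - j0.03131 A = 0.06043∠-31.2° A.
Step 6 — Complex power: S = V·I* = 8.036 + j0.1693 VA.
Step 7 — Real power: P = Re(S) = 8.036 W.
Step 8 — Reactive power: Q = Im(S) = 0.1693 VAR.
Step 9 — Apparent power: |S| = 8.038 VA.
Step 10 — Power factor: PF = P/|S| = 0.9998 (lagging).

(a) P = 8.036 W  (b) Q = 0.1693 VAR  (c) S = 8.038 VA  (d) PF = 0.9998 (lagging)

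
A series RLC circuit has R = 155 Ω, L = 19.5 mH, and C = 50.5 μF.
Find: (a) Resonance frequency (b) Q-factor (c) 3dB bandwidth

Step 1 — Resonance: ω₀ = 1/√(LC) = 1/√(0.0195·5.05e-05) = 1008 rad/s.
Step 2 — f₀ = ω₀/(2π) = 160.4 Hz.
Step 3 — Series Q: Q = ω₀L/R = 1008·0.0195/155 = 0.1268.
Step 4 — Bandwidth: Δω = ω₀/Q = 7949 rad/s; BW = Δω/(2π) = 1265 Hz.

(a) f₀ = 160.4 Hz  (b) Q = 0.1268  (c) BW = 1265 Hz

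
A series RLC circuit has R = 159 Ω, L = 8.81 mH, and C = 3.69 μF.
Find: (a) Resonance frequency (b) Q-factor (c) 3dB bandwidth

Step 1 — Resonance condition Im(Z)=0 gives ω₀ = 1/√(LC).
Step 2 — ω₀ = 1/√(0.00881·3.69e-06) = 5546 rad/s.
Step 3 — f₀ = ω₀/(2π) = 882.7 Hz.
Step 4 — Series Q: Q = ω₀L/R = 5546·0.00881/159 = 0.3073.
Step 5 — 3dB bandwidth: Δω = ω₀/Q = 1.805e+04 rad/s; BW = Δω/(2π) = 2872 Hz.

(a) f₀ = 882.7 Hz  (b) Q = 0.3073  (c) BW = 2872 Hz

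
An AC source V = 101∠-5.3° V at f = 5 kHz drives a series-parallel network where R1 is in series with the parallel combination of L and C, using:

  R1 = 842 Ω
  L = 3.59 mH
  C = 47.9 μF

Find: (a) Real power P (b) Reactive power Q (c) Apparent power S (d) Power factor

Step 1 — Angular frequency: ω = 2π·f = 2π·5000 = 3.142e+04 rad/s.
Step 2 — Component impedances:
  R1: Z = R = 842 Ω
  L: Z = jωL = j·3.142e+04·0.00359 = 0 + j112.8 Ω
  C: Z = 1/(jωC) = -j/(ω·C) = 0 - j0.6645 Ω
Step 3 — Parallel branch: L || C = 1/(1/L + 1/C) = 0 - j0.6685 Ω.
Step 4 — Series with R1: Z_total = R1 + (L || C) = 842 - j0.6685 Ω = 842∠-0.0° Ω.
Step 5 — Source phasor: V = 101∠-5.3° V = 100.6 - j9.329 V.
Step 6 — Current: I = V / Z = 0.1194 - j0.01099 A = 0.12∠-5.3° A.
Step 7 — Complex power: S = V·I* = 12.12 - j0.009618 VA.
Step 8 — Real power: P = Re(S) = 12.12 W.
Step 9 — Reactive power: Q = Im(S) = -0.009618 VAR.
Step 10 — Apparent power: |S| = 12.12 VA.
Step 11 — Power factor: PF = P/|S| = 1 (leading).

(a) P = 12.12 W  (b) Q = -0.009618 VAR  (c) S = 12.12 VA  (d) PF = 1 (leading)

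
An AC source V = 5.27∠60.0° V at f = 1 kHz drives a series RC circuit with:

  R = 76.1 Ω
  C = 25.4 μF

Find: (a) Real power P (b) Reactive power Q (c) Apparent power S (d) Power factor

Step 1 — Angular frequency: ω = 2π·f = 2π·1000 = 6283 rad/s.
Step 2 — Component impedances:
  R: Z = R = 76.1 Ω
  C: Z = 1/(jωC) = -j/(ω·C) = 0 - j6.266 Ω
Step 3 — Series combination: Z_total = R + C = 76.1 - j6.266 Ω = 76.36∠-4.7° Ω.
Step 4 — Source phasor: V = 5.27∠60.0° V = 2.635 + j4.564 V.
Step 5 — Current: I = V / Z = 0.02949 + j0.0624 A = 0.06902∠64.7° A.
Step 6 — Complex power: S = V·I* = 0.3625 - j0.02985 VA.
Step 7 — Real power: P = Re(S) = 0.3625 W.
Step 8 — Reactive power: Q = Im(S) = -0.02985 VAR.
Step 9 — Apparent power: |S| = 0.3637 VA.
Step 10 — Power factor: PF = P/|S| = 0.9966 (leading).

(a) P = 0.3625 W  (b) Q = -0.02985 VAR  (c) S = 0.3637 VA  (d) PF = 0.9966 (leading)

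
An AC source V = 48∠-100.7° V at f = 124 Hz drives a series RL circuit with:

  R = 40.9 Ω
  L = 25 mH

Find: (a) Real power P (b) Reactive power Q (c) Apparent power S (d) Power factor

Step 1 — Angular frequency: ω = 2π·f = 2π·124 = 779.1 rad/s.
Step 2 — Component impedances:
  R: Z = R = 40.9 Ω
  L: Z = jωL = j·779.1·0.025 = 0 + j19.48 Ω
Step 3 — Series combination: Z_total = R + L = 40.9 + j19.48 Ω = 45.3∠25.5° Ω.
Step 4 — Source phasor: V = 48∠-100.7° V = -8.912 - j47.17 V.
Step 5 — Current: I = V / Z = -0.6253 - j0.8554 A = 1.06∠-126.2° A.
Step 6 — Complex power: S = V·I* = 45.92 + j21.87 VA.
Step 7 — Real power: P = Re(S) = 45.92 W.
Step 8 — Reactive power: Q = Im(S) = 21.87 VAR.
Step 9 — Apparent power: |S| = 50.86 VA.
Step 10 — Power factor: PF = P/|S| = 0.9028 (lagging).

(a) P = 45.92 W  (b) Q = 21.87 VAR  (c) S = 50.86 VA  (d) PF = 0.9028 (lagging)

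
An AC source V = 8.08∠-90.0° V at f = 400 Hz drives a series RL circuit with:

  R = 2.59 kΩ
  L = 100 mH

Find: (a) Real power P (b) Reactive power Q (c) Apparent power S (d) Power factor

Step 1 — Angular frequency: ω = 2π·f = 2π·400 = 2513 rad/s.
Step 2 — Component impedances:
  R: Z = R = 2590 Ω
  L: Z = jωL = j·2513·0.1 = 0 + j251.3 Ω
Step 3 — Series combination: Z_total = R + L = 2590 + j251.3 Ω = 2602∠5.5° Ω.
Step 4 — Source phasor: V = 8.08∠-90.0° V = 0 - j8.08 V.
Step 5 — Current: I = V / Z = -0.0002999 - j0.003091 A = 0.003105∠-95.5° A.
Step 6 — Complex power: S = V·I* = 0.02497 + j0.002423 VA.
Step 7 — Real power: P = Re(S) = 0.02497 W.
Step 8 — Reactive power: Q = Im(S) = 0.002423 VAR.
Step 9 — Apparent power: |S| = 0.02509 VA.
Step 10 — Power factor: PF = P/|S| = 0.9953 (lagging).

(a) P = 0.02497 W  (b) Q = 0.002423 VAR  (c) S = 0.02509 VA  (d) PF = 0.9953 (lagging)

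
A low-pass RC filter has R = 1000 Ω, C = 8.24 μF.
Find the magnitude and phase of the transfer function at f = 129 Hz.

Step 1 — Angular frequency: ω = 2π·129 = 810.5 rad/s.
Step 2 — Transfer function: H(jω) = 1/(1 + jωRC).
Step 3 — Denominator: 1 + jωRC = 1 + j·810.5·1000·8.24e-06 = 1 + j6.679.
Step 4 — H = 0.02193 - j0.1464.
Step 5 — Magnitude: |H| = 0.1481 (-16.6 dB); phase: φ = -81.5°.

|H| = 0.1481 (-16.6 dB), φ = -81.5°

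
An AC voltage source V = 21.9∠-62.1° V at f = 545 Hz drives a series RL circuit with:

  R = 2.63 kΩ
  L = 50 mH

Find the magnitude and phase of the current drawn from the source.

Step 1 — Angular frequency: ω = 2π·f = 2π·545 = 3424 rad/s.
Step 2 — Component impedances:
  R: Z = R = 2630 Ω
  L: Z = jωL = j·3424·0.05 = 0 + j171.2 Ω
Step 3 — Series combination: Z_total = R + L = 2630 + j171.2 Ω = 2636∠3.7° Ω.
Step 4 — Source phasor: V = 21.9∠-62.1° V = 10.25 - j19.35 V.
Step 5 — Ohm's law: I = V / Z_total = (10.25 - j19.35) / (2630 + j171.2) = 0.003403 - j0.007581 A.
Step 6 — Convert to polar: |I| = 0.008309 A, ∠I = -65.8°.

I = 0.008309∠-65.8° A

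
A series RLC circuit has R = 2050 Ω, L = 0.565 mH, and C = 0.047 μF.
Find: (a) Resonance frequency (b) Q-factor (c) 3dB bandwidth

Step 1 — Resonance: ω₀ = 1/√(LC) = 1/√(0.000565·4.7e-08) = 1.941e+05 rad/s.
Step 2 — f₀ = ω₀/(2π) = 3.088e+04 Hz.
Step 3 — Series Q: Q = ω₀L/R = 1.941e+05·0.000565/2050 = 0.05348.
Step 4 — Bandwidth: Δω = ω₀/Q = 3.628e+06 rad/s; BW = Δω/(2π) = 5.775e+05 Hz.

(a) f₀ = 3.088e+04 Hz  (b) Q = 0.05348  (c) BW = 5.775e+05 Hz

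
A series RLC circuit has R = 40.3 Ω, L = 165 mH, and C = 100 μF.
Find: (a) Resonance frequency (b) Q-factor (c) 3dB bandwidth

Step 1 — Resonance: ω₀ = 1/√(LC) = 1/√(0.165·0.0001) = 246.2 rad/s.
Step 2 — f₀ = ω₀/(2π) = 39.18 Hz.
Step 3 — Series Q: Q = ω₀L/R = 246.2·0.165/40.3 = 1.008.
Step 4 — Bandwidth: Δω = ω₀/Q = 244.2 rad/s; BW = Δω/(2π) = 38.87 Hz.

(a) f₀ = 39.18 Hz  (b) Q = 1.008  (c) BW = 38.87 Hz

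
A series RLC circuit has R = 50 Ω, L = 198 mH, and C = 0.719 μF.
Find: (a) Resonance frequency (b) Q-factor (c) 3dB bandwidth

Step 1 — Resonance: ω₀ = 1/√(LC) = 1/√(0.198·7.19e-07) = 2650 rad/s.
Step 2 — f₀ = ω₀/(2π) = 421.8 Hz.
Step 3 — Series Q: Q = ω₀L/R = 2650·0.198/50 = 10.5.
Step 4 — Bandwidth: Δω = ω₀/Q = 252.5 rad/s; BW = Δω/(2π) = 40.19 Hz.

(a) f₀ = 421.8 Hz  (b) Q = 10.5  (c) BW = 40.19 Hz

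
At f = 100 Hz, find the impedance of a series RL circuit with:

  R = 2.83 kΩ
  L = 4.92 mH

Step 1 — Angular frequency: ω = 2π·f = 2π·100 = 628.3 rad/s.
Step 2 — Component impedances:
  R: Z = R = 2830 Ω
  L: Z = jωL = j·628.3·0.00492 = 0 + j3.091 Ω
Step 3 — Series combination: Z_total = R + L = 2830 + j3.091 Ω = 2830∠0.1° Ω.

Z = 2830 + j3.091 Ω = 2830∠0.1° Ω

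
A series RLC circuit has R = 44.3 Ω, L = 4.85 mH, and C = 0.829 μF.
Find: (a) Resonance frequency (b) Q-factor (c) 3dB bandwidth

Step 1 — Resonance: ω₀ = 1/√(LC) = 1/√(0.00485·8.29e-07) = 1.577e+04 rad/s.
Step 2 — f₀ = ω₀/(2π) = 2510 Hz.
Step 3 — Series Q: Q = ω₀L/R = 1.577e+04·0.00485/44.3 = 1.727.
Step 4 — Bandwidth: Δω = ω₀/Q = 9134 rad/s; BW = Δω/(2π) = 1454 Hz.

(a) f₀ = 2510 Hz  (b) Q = 1.727  (c) BW = 1454 Hz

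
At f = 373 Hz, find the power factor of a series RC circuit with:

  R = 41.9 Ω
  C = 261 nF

Step 1 — Angular frequency: ω = 2π·f = 2π·373 = 2344 rad/s.
Step 2 — Component impedances:
  R: Z = R = 41.9 Ω
  C: Z = 1/(jωC) = -j/(ω·C) = 0 - j1635 Ω
Step 3 — Series combination: Z_total = R + C = 41.9 - j1635 Ω = 1635∠-88.5° Ω.
Step 4 — Power factor: PF = cos(φ) = Re(Z)/|Z| = 41.9/1635.4 = 0.02562.
Step 5 — Type: Im(Z) = -1635 ⇒ leading (phase φ = -88.5°).

PF = 0.02562 (leading, φ = -88.5°)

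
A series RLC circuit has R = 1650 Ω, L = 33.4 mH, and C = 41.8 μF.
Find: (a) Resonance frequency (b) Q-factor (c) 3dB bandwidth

Step 1 — Resonance: ω₀ = 1/√(LC) = 1/√(0.0334·4.18e-05) = 846.3 rad/s.
Step 2 — f₀ = ω₀/(2π) = 134.7 Hz.
Step 3 — Series Q: Q = ω₀L/R = 846.3·0.0334/1650 = 0.01713.
Step 4 — Bandwidth: Δω = ω₀/Q = 4.94e+04 rad/s; BW = Δω/(2π) = 7862 Hz.

(a) f₀ = 134.7 Hz  (b) Q = 0.01713  (c) BW = 7862 Hz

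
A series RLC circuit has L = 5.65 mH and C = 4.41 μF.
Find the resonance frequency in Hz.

Step 1 — Resonance condition Im(Z)=0 gives ω₀ = 1/√(LC).
Step 2 — ω₀ = 1/√(0.00565·4.41e-06) = 6335 rad/s.
Step 3 — f₀ = ω₀/(2π) = 1008 Hz.

f₀ = 1008 Hz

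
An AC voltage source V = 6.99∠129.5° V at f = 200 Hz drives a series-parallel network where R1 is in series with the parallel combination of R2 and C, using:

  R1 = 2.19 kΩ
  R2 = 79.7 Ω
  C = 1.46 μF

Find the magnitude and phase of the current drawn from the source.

Step 1 — Angular frequency: ω = 2π·f = 2π·200 = 1257 rad/s.
Step 2 — Component impedances:
  R1: Z = R = 2190 Ω
  R2: Z = R = 79.7 Ω
  C: Z = 1/(jωC) = -j/(ω·C) = 0 - j545.1 Ω
Step 3 — Parallel branch: R2 || C = 1/(1/R2 + 1/C) = 78.03 - j11.41 Ω.
Step 4 — Series with R1: Z_total = R1 + (R2 || C) = 2268 - j11.41 Ω = 2268∠-0.3° Ω.
Step 5 — Source phasor: V = 6.99∠129.5° V = -4.446 + j5.394 V.
Step 6 — Ohm's law: I = V / Z_total = (-4.446 + j5.394) / (2268 - j11.41) = -0.001972 + j0.002368 A.
Step 7 — Convert to polar: |I| = 0.003082 A, ∠I = 129.8°.

I = 0.003082∠129.8° A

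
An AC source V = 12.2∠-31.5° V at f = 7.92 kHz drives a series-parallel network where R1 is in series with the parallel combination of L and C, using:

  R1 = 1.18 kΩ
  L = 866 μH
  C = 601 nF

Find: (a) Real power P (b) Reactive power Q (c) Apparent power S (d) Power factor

Step 1 — Angular frequency: ω = 2π·f = 2π·7920 = 4.976e+04 rad/s.
Step 2 — Component impedances:
  R1: Z = R = 1180 Ω
  L: Z = jωL = j·4.976e+04·0.000866 = 0 + j43.09 Ω
  C: Z = 1/(jωC) = -j/(ω·C) = 0 - j33.44 Ω
Step 3 — Parallel branch: L || C = 1/(1/L + 1/C) = 0 - j149.2 Ω.
Step 4 — Series with R1: Z_total = R1 + (L || C) = 1180 - j149.2 Ω = 1189∠-7.2° Ω.
Step 5 — Source phasor: V = 12.2∠-31.5° V = 10.4 - j6.374 V.
Step 6 — Current: I = V / Z = 0.009349 - j0.00422 A = 0.01026∠-24.3° A.
Step 7 — Complex power: S = V·I* = 0.1242 - j0.0157 VA.
Step 8 — Real power: P = Re(S) = 0.1242 W.
Step 9 — Reactive power: Q = Im(S) = -0.0157 VAR.
Step 10 — Apparent power: |S| = 0.1251 VA.
Step 11 — Power factor: PF = P/|S| = 0.9921 (leading).

(a) P = 0.1242 W  (b) Q = -0.0157 VAR  (c) S = 0.1251 VA  (d) PF = 0.9921 (leading)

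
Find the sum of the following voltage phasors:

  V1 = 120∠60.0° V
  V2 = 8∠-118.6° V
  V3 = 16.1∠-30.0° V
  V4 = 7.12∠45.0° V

Step 1 — Convert each phasor to rectangular form:
  V1 = 120·(cos(60.0°) + j·sin(60.0°)) = 60 + j103.9 V
  V2 = 8·(cos(-118.6°) + j·sin(-118.6°)) = -3.83 - j7.024 V
  V3 = 16.1·(cos(-30.0°) + j·sin(-30.0°)) = 13.94 - j8.05 V
  V4 = 7.12·(cos(45.0°) + j·sin(45.0°)) = 5.035 + j5.035 V
Step 2 — Sum components: V_total = 75.15 + j93.88 V.
Step 3 — Convert to polar: |V_total| = 120.3 V, ∠V_total = 51.3°.

V_total = 120.3∠51.3° V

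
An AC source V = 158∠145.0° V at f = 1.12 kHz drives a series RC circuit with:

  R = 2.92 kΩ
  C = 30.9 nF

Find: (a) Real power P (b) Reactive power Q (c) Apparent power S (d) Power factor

Step 1 — Angular frequency: ω = 2π·f = 2π·1120 = 7037 rad/s.
Step 2 — Component impedances:
  R: Z = R = 2920 Ω
  C: Z = 1/(jωC) = -j/(ω·C) = 0 - j4599 Ω
Step 3 — Series combination: Z_total = R + C = 2920 - j4599 Ω = 5448∠-57.6° Ω.
Step 4 — Source phasor: V = 158∠145.0° V = -129.4 + j90.63 V.
Step 5 — Current: I = V / Z = -0.02678 - j0.01114 A = 0.029∠-157.4° A.
Step 6 — Complex power: S = V·I* = 2.456 - j3.869 VA.
Step 7 — Real power: P = Re(S) = 2.456 W.
Step 8 — Reactive power: Q = Im(S) = -3.869 VAR.
Step 9 — Apparent power: |S| = 4.583 VA.
Step 10 — Power factor: PF = P/|S| = 0.536 (leading).

(a) P = 2.456 W  (b) Q = -3.869 VAR  (c) S = 4.583 VA  (d) PF = 0.536 (leading)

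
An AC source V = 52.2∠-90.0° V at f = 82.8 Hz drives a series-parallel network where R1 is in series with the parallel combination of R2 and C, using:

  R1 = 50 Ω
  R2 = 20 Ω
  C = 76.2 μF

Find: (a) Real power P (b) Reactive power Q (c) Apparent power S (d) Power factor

Step 1 — Angular frequency: ω = 2π·f = 2π·82.8 = 520.2 rad/s.
Step 2 — Component impedances:
  R1: Z = R = 50 Ω
  R2: Z = R = 20 Ω
  C: Z = 1/(jωC) = -j/(ω·C) = 0 - j25.23 Ω
Step 3 — Parallel branch: R2 || C = 1/(1/R2 + 1/C) = 12.28 - j9.737 Ω.
Step 4 — Series with R1: Z_total = R1 + (R2 || C) = 62.28 - j9.737 Ω = 63.04∠-8.9° Ω.
Step 5 — Source phasor: V = 52.2∠-90.0° V = 0 - j52.2 V.
Step 6 — Current: I = V / Z = 0.1279 - j0.8182 A = 0.8281∠-81.1° A.
Step 7 — Complex power: S = V·I* = 42.71 - j6.677 VA.
Step 8 — Real power: P = Re(S) = 42.71 W.
Step 9 — Reactive power: Q = Im(S) = -6.677 VAR.
Step 10 — Apparent power: |S| = 43.23 VA.
Step 11 — Power factor: PF = P/|S| = 0.988 (leading).

(a) P = 42.71 W  (b) Q = -6.677 VAR  (c) S = 43.23 VA  (d) PF = 0.988 (leading)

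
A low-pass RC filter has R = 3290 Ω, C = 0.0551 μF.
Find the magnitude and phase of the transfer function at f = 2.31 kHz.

Step 1 — Angular frequency: ω = 2π·2310 = 1.451e+04 rad/s.
Step 2 — Transfer function: H(jω) = 1/(1 + jωRC).
Step 3 — Denominator: 1 + jωRC = 1 + j·1.451e+04·3290·5.51e-08 = 1 + j2.631.
Step 4 — H = 0.1262 - j0.3321.
Step 5 — Magnitude: |H| = 0.3553 (-9.0 dB); phase: φ = -69.2°.

|H| = 0.3553 (-9.0 dB), φ = -69.2°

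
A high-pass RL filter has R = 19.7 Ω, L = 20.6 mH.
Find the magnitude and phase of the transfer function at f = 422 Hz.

Step 1 — Angular frequency: ω = 2π·422 = 2652 rad/s.
Step 2 — Transfer function: H(jω) = jωL/(R + jωL).
Step 3 — Numerator jωL = j·54.62; denominator R + jωL = 19.7 + j54.62.
Step 4 — H = 0.8849 + j0.3192.
Step 5 — Magnitude: |H| = 0.9407 (-0.5 dB); phase: φ = 19.8°.

|H| = 0.9407 (-0.5 dB), φ = 19.8°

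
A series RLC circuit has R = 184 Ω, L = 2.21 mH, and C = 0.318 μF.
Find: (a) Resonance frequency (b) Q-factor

Step 1 — Resonance condition Im(Z)=0 gives ω₀ = 1/√(LC).
Step 2 — ω₀ = 1/√(0.00221·3.18e-07) = 3.772e+04 rad/s.
Step 3 — f₀ = ω₀/(2π) = 6004 Hz.
Step 4 — Series Q: Q = ω₀L/R = 3.772e+04·0.00221/184 = 0.4531.

(a) f₀ = 6004 Hz  (b) Q = 0.4531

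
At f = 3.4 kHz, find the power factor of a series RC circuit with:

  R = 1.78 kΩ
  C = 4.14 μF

Step 1 — Angular frequency: ω = 2π·f = 2π·3400 = 2.136e+04 rad/s.
Step 2 — Component impedances:
  R: Z = R = 1780 Ω
  C: Z = 1/(jωC) = -j/(ω·C) = 0 - j11.31 Ω
Step 3 — Series combination: Z_total = R + C = 1780 - j11.31 Ω = 1780∠-0.4° Ω.
Step 4 — Power factor: PF = cos(φ) = Re(Z)/|Z| = 1780/1780 = 1.
Step 5 — Type: Im(Z) = -11.31 ⇒ leading (phase φ = -0.4°).

PF = 1 (leading, φ = -0.4°)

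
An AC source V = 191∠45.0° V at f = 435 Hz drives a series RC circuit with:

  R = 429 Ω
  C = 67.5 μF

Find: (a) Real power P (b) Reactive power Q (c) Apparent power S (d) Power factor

Step 1 — Angular frequency: ω = 2π·f = 2π·435 = 2733 rad/s.
Step 2 — Component impedances:
  R: Z = R = 429 Ω
  C: Z = 1/(jωC) = -j/(ω·C) = 0 - j5.42 Ω
Step 3 — Series combination: Z_total = R + C = 429 - j5.42 Ω = 429∠-0.7° Ω.
Step 4 — Source phasor: V = 191∠45.0° V = 135.1 + j135.1 V.
Step 5 — Current: I = V / Z = 0.3108 + j0.3187 A = 0.4452∠45.7° A.
Step 6 — Complex power: S = V·I* = 85.02 - j1.074 VA.
Step 7 — Real power: P = Re(S) = 85.02 W.
Step 8 — Reactive power: Q = Im(S) = -1.074 VAR.
Step 9 — Apparent power: |S| = 85.03 VA.
Step 10 — Power factor: PF = P/|S| = 0.9999 (leading).

(a) P = 85.02 W  (b) Q = -1.074 VAR  (c) S = 85.03 VA  (d) PF = 0.9999 (leading)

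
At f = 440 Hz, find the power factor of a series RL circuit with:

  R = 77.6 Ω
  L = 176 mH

Step 1 — Angular frequency: ω = 2π·f = 2π·440 = 2765 rad/s.
Step 2 — Component impedances:
  R: Z = R = 77.6 Ω
  L: Z = jωL = j·2765·0.176 = 0 + j486.6 Ω
Step 3 — Series combination: Z_total = R + L = 77.6 + j486.6 Ω = 492.7∠80.9° Ω.
Step 4 — Power factor: PF = cos(φ) = Re(Z)/|Z| = 77.6/492.7 = 0.1575.
Step 5 — Type: Im(Z) = 486.6 ⇒ lagging (phase φ = 80.9°).

PF = 0.1575 (lagging, φ = 80.9°)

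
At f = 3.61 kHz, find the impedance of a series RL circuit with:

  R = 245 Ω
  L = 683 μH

Step 1 — Angular frequency: ω = 2π·f = 2π·3610 = 2.268e+04 rad/s.
Step 2 — Component impedances:
  R: Z = R = 245 Ω
  L: Z = jωL = j·2.268e+04·0.000683 = 0 + j15.49 Ω
Step 3 — Series combination: Z_total = R + L = 245 + j15.49 Ω = 245.5∠3.6° Ω.

Z = 245 + j15.49 Ω = 245.5∠3.6° Ω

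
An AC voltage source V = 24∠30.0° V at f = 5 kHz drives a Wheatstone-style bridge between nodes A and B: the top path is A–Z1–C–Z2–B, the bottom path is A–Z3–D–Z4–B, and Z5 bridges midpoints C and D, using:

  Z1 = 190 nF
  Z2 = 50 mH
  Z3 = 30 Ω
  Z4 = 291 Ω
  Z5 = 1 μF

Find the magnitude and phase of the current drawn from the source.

Step 1 — Angular frequency: ω = 2π·f = 2π·5000 = 3.142e+04 rad/s.
Step 2 — Component impedances:
  Z1: Z = 1/(jωC) = -j/(ω·C) = 0 - j167.5 Ω
  Z2: Z = jωL = j·3.142e+04·0.05 = 0 + j1571 Ω
  Z3: Z = R = 30 Ω
  Z4: Z = R = 291 Ω
  Z5: Z = 1/(jωC) = -j/(ω·C) = 0 - j31.83 Ω
Step 3 — Bridge requires nodal analysis (the Z5 bridge couples midpoints C and D, so the two paths cannot be reduced to a simple series/parallel combination). Setting node B to ground and injecting 1 A at node A, the 3-node admittance system at A, C, D solves to V_A = Z_AB = 310.3 + j50.31 Ω = 314.3∠9.2° Ω.
Step 4 — Source phasor: V = 24∠30.0° V = 20.78 + j12 V.
Step 5 — Ohm's law: I = V / Z_total = (20.78 + j12) / (310.3 + j50.31) = 0.07138 + j0.0271 A.
Step 6 — Convert to polar: |I| = 0.07636 A, ∠I = 20.8°.

I = 0.07636∠20.8° A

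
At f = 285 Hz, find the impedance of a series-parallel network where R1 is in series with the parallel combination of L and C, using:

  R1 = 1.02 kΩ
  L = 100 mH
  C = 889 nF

Step 1 — Angular frequency: ω = 2π·f = 2π·285 = 1791 rad/s.
Step 2 — Component impedances:
  R1: Z = R = 1020 Ω
  L: Z = jωL = j·1791·0.1 = 0 + j179.1 Ω
  C: Z = 1/(jωC) = -j/(ω·C) = 0 - j628.2 Ω
Step 3 — Parallel branch: L || C = 1/(1/L + 1/C) = 0 + j250.5 Ω.
Step 4 — Series with R1: Z_total = R1 + (L || C) = 1020 + j250.5 Ω = 1050∠13.8° Ω.

Z = 1020 + j250.5 Ω = 1050∠13.8° Ω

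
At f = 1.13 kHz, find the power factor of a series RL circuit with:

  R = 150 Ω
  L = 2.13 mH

Step 1 — Angular frequency: ω = 2π·f = 2π·1130 = 7100 rad/s.
Step 2 — Component impedances:
  R: Z = R = 150 Ω
  L: Z = jωL = j·7100·0.00213 = 0 + j15.12 Ω
Step 3 — Series combination: Z_total = R + L = 150 + j15.12 Ω = 150.8∠5.8° Ω.
Step 4 — Power factor: PF = cos(φ) = Re(Z)/|Z| = 150/150.76 = 0.995.
Step 5 — Type: Im(Z) = 15.12 ⇒ lagging (phase φ = 5.8°).

PF = 0.995 (lagging, φ = 5.8°)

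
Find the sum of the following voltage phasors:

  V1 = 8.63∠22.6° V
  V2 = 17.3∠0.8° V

Step 1 — Convert each phasor to rectangular form:
  V1 = 8.63·(cos(22.6°) + j·sin(22.6°)) = 7.967 + j3.316 V
  V2 = 17.3·(cos(0.8°) + j·sin(0.8°)) = 17.3 + j0.2415 V
Step 2 — Sum components: V_total = 25.27 + j3.558 V.
Step 3 — Convert to polar: |V_total| = 25.51 V, ∠V_total = 8.0°.

V_total = 25.51∠8.0° V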